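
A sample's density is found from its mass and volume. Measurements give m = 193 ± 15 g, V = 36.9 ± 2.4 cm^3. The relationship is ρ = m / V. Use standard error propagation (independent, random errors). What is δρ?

Each factor contributes (exponent × relative error)² to (δρ/ρ)²:
  (1·δm/m)² = (1×0.0777)² = 0.00604;  (-1·δV/V)² = (-1×0.0650)² = 0.00423
δρ/ρ = √(0.0103) = 0.101
ρ = 5.23 g/cm^3, so δρ = 0.101 × 5.23 = 0.530 g/cm^3.

0.530 g/cm^3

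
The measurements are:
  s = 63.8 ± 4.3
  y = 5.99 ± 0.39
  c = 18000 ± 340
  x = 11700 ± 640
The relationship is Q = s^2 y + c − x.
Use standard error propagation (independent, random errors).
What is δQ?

3720

Let p = s^2·y = 24400. δp/p = √((2·δs/s)² + (1·δy/y)²) = √(0.0182 + 0.00424) = 0.150, so δp = 3650.
Q = p + c − x: δQ = √(δp² + δc² + δx²) = √(1.33e+07 + 1.16e+05 + 4.1e+05) = 3720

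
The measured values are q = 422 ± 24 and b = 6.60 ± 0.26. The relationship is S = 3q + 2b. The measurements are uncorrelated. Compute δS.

For a sum/difference, combine absolute errors in quadrature:
  (3·δq)² = 5180;  (2·δb)² = 0.270
δS = √(5180) = 72.0

72.0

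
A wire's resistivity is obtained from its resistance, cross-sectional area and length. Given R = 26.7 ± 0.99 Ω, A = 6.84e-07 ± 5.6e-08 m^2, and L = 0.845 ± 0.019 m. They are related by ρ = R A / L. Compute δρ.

2e-06 Ω·m

Each factor contributes (exponent × relative error)² to (δρ/ρ)²:
  (1·δR/R)² = (1×0.0371)² = 0.00137;  (1·δA/A)² = (1×0.0819)² = 0.00670;  (-1·δL/L)² = (-1×0.0225)² = 0.000506
δρ/ρ = √(0.00858) = 0.0926
ρ = 2.16e-05 Ω·m, so δρ = 0.0926 × 2.16e-05 = 2e-06 Ω·m.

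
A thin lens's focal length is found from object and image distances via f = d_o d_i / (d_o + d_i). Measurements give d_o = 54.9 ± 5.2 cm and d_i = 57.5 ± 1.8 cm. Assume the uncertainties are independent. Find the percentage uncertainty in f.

5.08%

∂f/∂d_o = (d_i/(d_o+d_i))² = 0.262;  ∂f/∂d_i = (d_o/(d_o+d_i))² = 0.239
δf = √((∂f/∂d_o · δd_o)² + (∂f/∂d_i · δd_i)²) = √(1.85 + 0.184) = 1.43 cm
f = 28.1 cm, so δf/f = 1.43/28.1 = 0.0508.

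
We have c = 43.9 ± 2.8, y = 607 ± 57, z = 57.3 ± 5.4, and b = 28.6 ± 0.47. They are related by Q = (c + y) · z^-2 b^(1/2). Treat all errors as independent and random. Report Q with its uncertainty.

Let u = c + y = 651. δu = √(δc² + δy²) = √(7.84 + 3250) = 57.1, so δu/u = 0.0877.
Q is then a monomial in u, z, b:
δQ/Q = √((δu/u)² + (-2·δz/z)² + (½·δb/b)²) = √(0.00769 + 0.0355 + 6.75e-05) = 0.208
Q = 1.06, so δQ = 0.208 × 1.06 = 0.221.

1.06 ± 0.221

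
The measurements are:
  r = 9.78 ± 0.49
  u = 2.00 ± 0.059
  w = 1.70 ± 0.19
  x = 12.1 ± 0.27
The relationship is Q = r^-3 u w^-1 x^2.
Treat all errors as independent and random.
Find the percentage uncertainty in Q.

Since Q is a product/quotient, work with relative uncertainties:
  (-3·δr/r)² = (-3×0.0501)² = 0.0226;  (1·δu/u)² = (1×0.0295)² = 0.000870;  (-1·δw/w)² = (-1×0.112)² = 0.0125;  (2·δx/x)² = (2×0.0223)² = 0.00199
δQ/Q = √(0.0379) = 0.195

19.5%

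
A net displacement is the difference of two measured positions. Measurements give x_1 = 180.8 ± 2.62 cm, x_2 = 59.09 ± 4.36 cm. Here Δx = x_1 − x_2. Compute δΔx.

5.09 cm

Δx is a linear combination, so absolute uncertainties add in quadrature:
  (δx_1)² = 6.86;  (δx_2)² = 19.0
δΔx = √(25.9) = 5.09 cm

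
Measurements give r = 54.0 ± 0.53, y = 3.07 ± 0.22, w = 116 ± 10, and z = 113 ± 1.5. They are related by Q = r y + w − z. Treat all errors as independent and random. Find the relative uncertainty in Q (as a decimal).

0.0929

Let p = r·y = 166. δp/p = √((1·δr/r)² + (1·δy/y)²) = √(9.63e-05 + 0.00514) = 0.0723, so δp = 12.0.
Q = p + w − z: δQ = √(δp² + δw² + δz²) = √(144 + 100 + 2.25) = 15.7
Q = 169, so δQ/Q = 15.7/169 = 0.0929.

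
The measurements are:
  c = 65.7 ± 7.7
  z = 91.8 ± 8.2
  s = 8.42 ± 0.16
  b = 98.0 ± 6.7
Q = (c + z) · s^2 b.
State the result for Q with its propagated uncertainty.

Let u = c + z = 158. δu = √(δc² + δz²) = √(59.3 + 67.2) = 11.2, so δu/u = 0.0714.
Q is then a monomial in u, s, b:
δQ/Q = √((δu/u)² + (2·δs/s)² + (1·δb/b)²) = √(0.00510 + 0.00144 + 0.00467) = 0.106
Q = 1.09e+06, so δQ = 0.106 × 1.09e+06 = 1.16e+05.

(1.09 ± 0.116) × 10^6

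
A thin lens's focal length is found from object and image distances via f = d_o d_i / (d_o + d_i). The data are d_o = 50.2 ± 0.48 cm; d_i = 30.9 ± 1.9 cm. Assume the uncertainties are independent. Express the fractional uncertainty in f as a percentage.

3.82%

∂f/∂d_o = (d_i/(d_o+d_i))² = 0.145;  ∂f/∂d_i = (d_o/(d_o+d_i))² = 0.383
δf = √((∂f/∂d_o · δd_o)² + (∂f/∂d_i · δd_i)²) = √(0.00486 + 0.530) = 0.731 cm
f = 19.1 cm, so δf/f = 0.731/19.1 = 0.0382.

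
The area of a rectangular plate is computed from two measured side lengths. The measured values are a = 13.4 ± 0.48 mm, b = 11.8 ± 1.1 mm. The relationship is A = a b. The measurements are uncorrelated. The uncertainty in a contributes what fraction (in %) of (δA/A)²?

(δA/A)² = (1·δa/a)² + (1·δb/b)²
  a term: (1×0.0358)² = 0.00128
  b term: (1×0.0932)² = 0.00869
Total = 0.00997. Share from a = 0.00128/0.00997 = 0.129.

12.9%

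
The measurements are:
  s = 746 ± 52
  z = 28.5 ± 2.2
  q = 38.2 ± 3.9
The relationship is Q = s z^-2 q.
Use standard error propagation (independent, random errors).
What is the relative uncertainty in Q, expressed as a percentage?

Each factor contributes (exponent × relative error)² to (δQ/Q)²:
  (1·δs/s)² = (1×0.0697)² = 0.00486;  (-2·δz/z)² = (-2×0.0772)² = 0.0238;  (1·δq/q)² = (1×0.102)² = 0.0104
δQ/Q = √(0.0391) = 0.198

19.8%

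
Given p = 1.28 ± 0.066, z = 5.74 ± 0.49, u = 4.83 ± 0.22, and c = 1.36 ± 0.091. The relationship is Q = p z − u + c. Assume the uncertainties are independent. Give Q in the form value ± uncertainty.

3.88 ± 0.770

Let w = p·z = 7.35. δw/w = √((1·δp/p)² + (1·δz/z)²) = √(0.00266 + 0.00729) = 0.0997, so δw = 0.733.
Q = w − u + c: δQ = √(δw² + δu² + δc²) = √(0.537 + 0.0484 + 0.00828) = 0.770
Q = 3.88.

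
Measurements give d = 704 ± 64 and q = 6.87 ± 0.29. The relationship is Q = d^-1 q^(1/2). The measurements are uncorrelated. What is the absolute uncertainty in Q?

0.000347

Q is a product of powers, so relative uncertainties combine in quadrature:
  (-1·δd/d)² = (-1×0.0909)² = 0.00826;  (½·δq/q)² = (0.5×0.0422)² = 0.000445
δQ/Q = √(0.00871) = 0.0933
Q = 0.00372, so δQ = 0.0933 × 0.00372 = 0.000347.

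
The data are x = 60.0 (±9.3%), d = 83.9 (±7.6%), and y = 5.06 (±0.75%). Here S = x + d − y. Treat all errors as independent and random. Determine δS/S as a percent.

Each term contributes (cᵢ δxᵢ)² to (δS)²:
  (δx)² = 31.1;  (δd)² = 40.7;  (δy)² = 0.00144
δS = √(71.8) = 8.47
S = 139, so δS/S = 8.47/139 = 0.0610.

6.10%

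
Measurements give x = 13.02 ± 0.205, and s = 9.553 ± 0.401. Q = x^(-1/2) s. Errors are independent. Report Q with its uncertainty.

2.647 ± 0.113

Relative error in a monomial: (δQ/Q)² = Σ (nᵢ · δxᵢ/xᵢ)².
  (−½·δx/x)² = (-0.5×0.0157)² = 6.2e-05;  (1·δs/s)² = (1×0.0420)² = 0.00176
δQ/Q = √(0.00182) = 0.0427
Q = 2.647, so δQ = 0.0427 × 2.647 = 0.113.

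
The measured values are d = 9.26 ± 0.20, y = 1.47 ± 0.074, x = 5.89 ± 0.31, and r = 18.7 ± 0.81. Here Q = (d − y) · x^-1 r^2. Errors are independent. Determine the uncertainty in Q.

Let u = d − y = 7.79. δu = √(δd² + δy²) = √(0.0400 + 0.00548) = 0.213, so δu/u = 0.0274.
Q is then a monomial in u, x, r:
δQ/Q = √((δu/u)² + (-1·δx/x)² + (2·δr/r)²) = √(0.000749 + 0.00277 + 0.00750) = 0.105
Q = 462, so δQ = 0.105 × 462 = 48.6.

48.6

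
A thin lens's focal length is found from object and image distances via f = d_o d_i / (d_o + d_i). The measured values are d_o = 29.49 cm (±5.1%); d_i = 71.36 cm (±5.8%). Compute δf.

0.832 cm

∂f/∂d_o = (d_i/(d_o+d_i))² = 0.501;  ∂f/∂d_i = (d_o/(d_o+d_i))² = 0.0855
δf = √((∂f/∂d_o · δd_o)² + (∂f/∂d_i · δd_i)²) = √(0.567 + 0.125) = 0.832 cm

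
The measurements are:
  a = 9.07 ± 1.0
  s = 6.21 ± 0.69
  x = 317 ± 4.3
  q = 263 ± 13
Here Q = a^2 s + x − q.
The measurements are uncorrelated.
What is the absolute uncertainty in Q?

Let p = a^2·s = 511. δp/p = √((2·δa/a)² + (1·δs/s)²) = √(0.0486 + 0.0123) = 0.247, so δp = 126.
Q = p + x − q: δQ = √(δp² + δx² + δq²) = √(15900 + 18.5 + 169) = 127

127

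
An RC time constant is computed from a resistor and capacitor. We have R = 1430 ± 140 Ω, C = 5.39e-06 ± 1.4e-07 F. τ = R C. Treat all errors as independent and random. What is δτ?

Each factor contributes (exponent × relative error)² to (δτ/τ)²:
  (1·δR/R)² = (1×0.0979)² = 0.00958;  (1·δC/C)² = (1×0.0260)² = 0.000675
δτ/τ = √(0.0103) = 0.101
τ = 0.00771 s, so δτ = 0.101 × 0.00771 = 0.000781 s.

0.000781 s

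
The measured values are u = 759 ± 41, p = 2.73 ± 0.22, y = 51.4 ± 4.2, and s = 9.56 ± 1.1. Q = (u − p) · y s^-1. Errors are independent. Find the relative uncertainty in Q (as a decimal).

0.151

Let w = u − p = 756. δw = √(δu² + δp²) = √(1680 + 0.0484) = 41.0, so δw/w = 0.0542.
Q is then a monomial in w, y, s:
δQ/Q = √((δw/w)² + (1·δy/y)² + (-1·δs/s)²) = √(0.00294 + 0.00668 + 0.0132) = 0.151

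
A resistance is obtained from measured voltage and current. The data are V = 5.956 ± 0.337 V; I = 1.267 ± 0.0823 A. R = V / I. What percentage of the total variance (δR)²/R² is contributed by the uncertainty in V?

43.1%

(δR/R)² = (1·δV/V)² + (-1·δI/I)²
  V term: (1×0.0566)² = 0.00320
  I term: (-1×0.0650)² = 0.00422
Total = 0.00742. Share from V = 0.00320/0.00742 = 0.431.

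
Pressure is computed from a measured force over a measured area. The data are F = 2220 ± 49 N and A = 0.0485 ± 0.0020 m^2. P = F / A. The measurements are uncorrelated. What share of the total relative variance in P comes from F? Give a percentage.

22.3%

(δP/P)² = (1·δF/F)² + (-1·δA/A)²
  F term: (1×0.0221)² = 0.000487
  A term: (-1×0.0412)² = 0.00170
Total = 0.00219. Share from F = 0.000487/0.00219 = 0.223.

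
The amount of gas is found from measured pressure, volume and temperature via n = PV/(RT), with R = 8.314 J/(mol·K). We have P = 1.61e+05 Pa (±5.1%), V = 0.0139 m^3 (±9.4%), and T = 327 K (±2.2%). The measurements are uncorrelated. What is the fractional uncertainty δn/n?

Since n is a product/quotient, work with relative uncertainties:
  (1·δP/P)² = (1×0.0510)² = 0.00260;  (1·δV/V)² = (1×0.0940)² = 0.00884;  (-1·δT/T)² = (-1×0.0220)² = 0.000484
δn/n = √(0.0119) = 0.109

0.109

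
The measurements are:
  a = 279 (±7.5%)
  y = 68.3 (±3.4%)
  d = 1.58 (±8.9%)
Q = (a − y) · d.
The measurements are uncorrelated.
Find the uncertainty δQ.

44.5

Let u = a − y = 211. δu = √(δa² + δy²) = √(438 + 5.39) = 21.1, so δu/u = 0.0999.
Q is then a monomial in u, d:
δQ/Q = √((δu/u)² + (1·δd/d)²) = √(0.00998 + 0.00792) = 0.134
Q = 333, so δQ = 0.134 × 333 = 44.5.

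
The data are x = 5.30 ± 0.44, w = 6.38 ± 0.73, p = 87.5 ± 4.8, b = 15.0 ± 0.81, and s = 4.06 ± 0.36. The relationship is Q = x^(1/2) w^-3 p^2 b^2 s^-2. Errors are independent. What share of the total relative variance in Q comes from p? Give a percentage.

6.89%

(δQ/Q)² = (½·δx/x)² + (-3·δw/w)² + (2·δp/p)² + (2·δb/b)² + (-2·δs/s)²
  x term: (0.5×0.0830)² = 0.00172
  w term: (-3×0.114)² = 0.118
  p term: (2×0.0549)² = 0.0120
  b term: (2×0.0540)² = 0.0117
  s term: (-2×0.0887)² = 0.0314
Total = 0.175. Share from p = 0.0120/0.175 = 0.0689.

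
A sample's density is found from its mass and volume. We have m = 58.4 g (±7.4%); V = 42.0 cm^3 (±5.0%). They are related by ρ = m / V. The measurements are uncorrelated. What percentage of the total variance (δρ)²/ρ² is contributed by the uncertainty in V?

31.3%

(δρ/ρ)² = (1·δm/m)² + (-1·δV/V)²
  m term: (1×0.0740)² = 0.00548
  V term: (-1×0.0500)² = 0.00250
Total = 0.00798. Share from V = 0.00250/0.00798 = 0.313.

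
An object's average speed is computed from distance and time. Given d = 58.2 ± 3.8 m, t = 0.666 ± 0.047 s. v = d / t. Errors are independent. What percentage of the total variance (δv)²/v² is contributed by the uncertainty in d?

46.1%

(δv/v)² = (1·δd/d)² + (-1·δt/t)²
  d term: (1×0.0653)² = 0.00426
  t term: (-1×0.0706)² = 0.00498
Total = 0.00924. Share from d = 0.00426/0.00924 = 0.461.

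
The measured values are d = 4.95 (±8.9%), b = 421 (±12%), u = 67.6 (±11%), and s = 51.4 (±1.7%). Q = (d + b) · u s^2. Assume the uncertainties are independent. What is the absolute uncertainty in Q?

1.26e+07

Let w = d + b = 426. δw = √(δd² + δb²) = √(0.194 + 2550) = 50.5, so δw/w = 0.119.
Q is then a monomial in w, u, s:
δQ/Q = √((δw/w)² + (1·δu/u)² + (2·δs/s)²) = √(0.0141 + 0.0121 + 0.00116) = 0.165
Q = 7.61e+07, so δQ = 0.165 × 7.61e+07 = 1.26e+07.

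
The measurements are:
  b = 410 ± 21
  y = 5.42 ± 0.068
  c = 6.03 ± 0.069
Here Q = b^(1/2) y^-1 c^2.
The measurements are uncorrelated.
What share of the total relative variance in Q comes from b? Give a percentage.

49.1%

(δQ/Q)² = (½·δb/b)² + (-1·δy/y)² + (2·δc/c)²
  b term: (0.5×0.0512)² = 0.000656
  y term: (-1×0.0125)² = 0.000157
  c term: (2×0.0114)² = 0.000524
Total = 0.00134. Share from b = 0.000656/0.00134 = 0.491.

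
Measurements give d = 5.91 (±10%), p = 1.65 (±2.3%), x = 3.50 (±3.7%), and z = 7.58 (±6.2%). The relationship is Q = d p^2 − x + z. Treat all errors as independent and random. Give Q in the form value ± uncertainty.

20.2 ± 1.84

Let w = d·p^2 = 16.1. δw/w = √((1·δd/d)² + (2·δp/p)²) = √(0.0100 + 0.00212) = 0.110, so δw = 1.77.
Q = w − x + z: δQ = √(δw² + δx² + δz²) = √(3.14 + 0.0168 + 0.221) = 1.84
Q = 20.2.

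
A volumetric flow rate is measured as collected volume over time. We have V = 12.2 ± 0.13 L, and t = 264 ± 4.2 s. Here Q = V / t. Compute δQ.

0.000885 L/s

Q is a product of powers, so relative uncertainties combine in quadrature:
  (1·δV/V)² = (1×0.0107)² = 0.000114;  (-1·δt/t)² = (-1×0.0159)² = 0.000253
δQ/Q = √(0.000367) = 0.0191
Q = 0.0462 L/s, so δQ = 0.0191 × 0.0462 = 0.000885 L/s.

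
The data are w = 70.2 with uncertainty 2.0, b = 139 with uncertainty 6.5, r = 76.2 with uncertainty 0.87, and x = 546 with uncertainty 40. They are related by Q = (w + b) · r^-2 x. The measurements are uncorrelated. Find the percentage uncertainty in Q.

Let u = w + b = 209. δu = √(δw² + δb²) = √(4.00 + 42.2) = 6.80, so δu/u = 0.0325.
Q is then a monomial in u, r, x:
δQ/Q = √((δu/u)² + (-2·δr/r)² + (1·δx/x)²) = √(0.00106 + 0.000521 + 0.00537) = 0.0833

8.33%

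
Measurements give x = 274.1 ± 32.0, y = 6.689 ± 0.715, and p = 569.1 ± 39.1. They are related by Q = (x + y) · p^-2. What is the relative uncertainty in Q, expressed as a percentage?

Let u = x + y = 280.8. δu = √(δx² + δy²) = √(1020 + 0.511) = 32.0, so δu/u = 0.114.
Q is then a monomial in u, p:
δQ/Q = √((δu/u)² + (-2·δp/p)²) = √(0.0130 + 0.0189) = 0.179

17.9%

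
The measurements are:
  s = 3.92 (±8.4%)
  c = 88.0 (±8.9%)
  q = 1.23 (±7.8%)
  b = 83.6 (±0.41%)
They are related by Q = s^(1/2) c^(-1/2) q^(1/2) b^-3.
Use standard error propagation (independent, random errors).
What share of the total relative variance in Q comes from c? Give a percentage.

36.6%

(δQ/Q)² = (½·δs/s)² + (−½·δc/c)² + (½·δq/q)² + (-3·δb/b)²
  s term: (0.5×0.0840)² = 0.00176
  c term: (-0.5×0.0890)² = 0.00198
  q term: (0.5×0.0780)² = 0.00152
  b term: (-3×0.00410)² = 0.000151
Total = 0.00542. Share from c = 0.00198/0.00542 = 0.366.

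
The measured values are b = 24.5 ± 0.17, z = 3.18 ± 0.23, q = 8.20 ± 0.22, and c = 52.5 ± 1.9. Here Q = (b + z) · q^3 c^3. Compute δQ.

Let u = b + z = 27.7. δu = √(δb² + δz²) = √(0.0289 + 0.0529) = 0.286, so δu/u = 0.0103.
Q is then a monomial in u, q, c:
δQ/Q = √((δu/u)² + (3·δq/q)² + (3·δc/c)²) = √(0.000107 + 0.00648 + 0.0118) = 0.136
Q = 2.21e+09, so δQ = 0.136 × 2.21e+09 = 2.99e+08.

2.99e+08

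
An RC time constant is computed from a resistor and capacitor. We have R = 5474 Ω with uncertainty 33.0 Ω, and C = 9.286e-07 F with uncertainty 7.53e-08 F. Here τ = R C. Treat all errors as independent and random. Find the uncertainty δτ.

0.000413 s

τ is a product of powers, so relative uncertainties combine in quadrature:
  (1·δR/R)² = (1×0.00603)² = 3.63e-05;  (1·δC/C)² = (1×0.0811)² = 0.00658
δτ/τ = √(0.00661) = 0.0813
τ = 0.005083 s, so δτ = 0.0813 × 0.005083 = 0.000413 s.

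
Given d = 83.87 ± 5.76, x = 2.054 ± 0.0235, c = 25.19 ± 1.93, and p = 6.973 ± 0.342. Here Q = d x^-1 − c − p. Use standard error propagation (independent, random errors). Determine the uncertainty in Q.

3.45

Let w = d·x^-1 = 40.83. δw/w = √((1·δd/d)² + (-1·δx/x)²) = √(0.00472 + 0.000131) = 0.0696, so δw = 2.84.
Q = w − c − p: δQ = √(δw² + δc² + δp²) = √(8.08 + 3.72 + 0.117) = 3.45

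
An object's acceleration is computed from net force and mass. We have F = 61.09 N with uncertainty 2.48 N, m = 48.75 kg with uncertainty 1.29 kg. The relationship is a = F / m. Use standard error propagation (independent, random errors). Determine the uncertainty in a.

Relative error in a monomial: (δa/a)² = Σ (nᵢ · δxᵢ/xᵢ)².
  (1·δF/F)² = (1×0.0406)² = 0.00165;  (-1·δm/m)² = (-1×0.0265)² = 0.000700
δa/a = √(0.00235) = 0.0485
a = 1.253 m/s^2, so δa = 0.0485 × 1.253 = 0.0607 m/s^2.

0.0607 m/s^2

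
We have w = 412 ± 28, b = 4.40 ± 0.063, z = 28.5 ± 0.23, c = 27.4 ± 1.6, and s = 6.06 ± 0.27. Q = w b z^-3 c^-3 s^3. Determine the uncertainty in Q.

Products/powers → add relative errors in quadrature, weighted by exponent:
  (1·δw/w)² = (1×0.0680)² = 0.00462;  (1·δb/b)² = (1×0.0143)² = 0.000205;  (-3·δz/z)² = (-3×0.00807)² = 0.000586;  (-3·δc/c)² = (-3×0.0584)² = 0.0307;  (3·δs/s)² = (3×0.0446)² = 0.0179
δQ/Q = √(0.0540) = 0.232
Q = 0.000847, so δQ = 0.232 × 0.000847 = 0.000197.

0.000197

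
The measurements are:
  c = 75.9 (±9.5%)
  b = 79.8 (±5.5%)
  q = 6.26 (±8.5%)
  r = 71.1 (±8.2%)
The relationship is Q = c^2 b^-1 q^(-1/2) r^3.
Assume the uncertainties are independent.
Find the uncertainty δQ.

Q is a product of powers, so relative uncertainties combine in quadrature:
  (2·δc/c)² = (2×0.0950)² = 0.0361;  (-1·δb/b)² = (-1×0.0550)² = 0.00303;  (−½·δq/q)² = (-0.5×0.0850)² = 0.00181;  (3·δr/r)² = (3×0.0820)² = 0.0605
δQ/Q = √(0.101) = 0.319
Q = 1.04e+07, so δQ = 0.319 × 1.04e+07 = 3.3e+06.

3.3e+06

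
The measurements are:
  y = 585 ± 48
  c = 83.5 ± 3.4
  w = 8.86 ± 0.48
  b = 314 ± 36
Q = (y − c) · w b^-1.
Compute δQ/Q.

Let u = y − c = 502. δu = √(δy² + δc²) = √(2300 + 11.6) = 48.1, so δu/u = 0.0960.
Q is then a monomial in u, w, b:
δQ/Q = √((δu/u)² + (1·δw/w)² + (-1·δb/b)²) = √(0.00921 + 0.00294 + 0.0131) = 0.159

0.159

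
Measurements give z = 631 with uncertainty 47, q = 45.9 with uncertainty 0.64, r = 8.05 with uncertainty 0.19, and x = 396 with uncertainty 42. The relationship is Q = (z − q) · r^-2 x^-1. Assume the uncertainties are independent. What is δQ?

Let u = z − q = 585. δu = √(δz² + δq²) = √(2210 + 0.410) = 47.0, so δu/u = 0.0803.
Q is then a monomial in u, r, x:
δQ/Q = √((δu/u)² + (-2·δr/r)² + (-1·δx/x)²) = √(0.00645 + 0.00223 + 0.0112) = 0.141
Q = 0.0228, so δQ = 0.141 × 0.0228 = 0.00322.

0.00322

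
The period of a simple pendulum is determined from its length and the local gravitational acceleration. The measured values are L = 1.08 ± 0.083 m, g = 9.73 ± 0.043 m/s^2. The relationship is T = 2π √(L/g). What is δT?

0.0806 s

Relative error in a monomial: (δT/T)² = Σ (nᵢ · δxᵢ/xᵢ)².
  (½·δL/L)² = (0.5×0.0769)² = 0.00148;  (−½·δg/g)² = (-0.5×0.00442)² = 4.88e-06
δT/T = √(0.00148) = 0.0385
T = 2.09 s, so δT = 0.0385 × 2.09 = 0.0806 s.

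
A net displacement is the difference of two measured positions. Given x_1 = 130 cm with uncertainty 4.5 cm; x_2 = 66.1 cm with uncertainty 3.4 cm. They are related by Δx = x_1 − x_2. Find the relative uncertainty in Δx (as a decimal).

0.0883

For a sum/difference, combine absolute errors in quadrature:
  (δx_1)² = 20.2;  (δx_2)² = 11.6
δΔx = √(31.8) = 5.64 cm
Δx = 63.9 cm, so δΔx/Δx = 5.64/63.9 = 0.0883.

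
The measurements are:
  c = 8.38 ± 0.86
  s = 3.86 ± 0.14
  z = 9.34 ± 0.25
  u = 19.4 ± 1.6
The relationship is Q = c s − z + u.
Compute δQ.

3.88

Let p = c·s = 32.3. δp/p = √((1·δc/c)² + (1·δs/s)²) = √(0.0105 + 0.00132) = 0.109, so δp = 3.52.
Q = p − z + u: δQ = √(δp² + δz² + δu²) = √(12.4 + 0.0625 + 2.56) = 3.88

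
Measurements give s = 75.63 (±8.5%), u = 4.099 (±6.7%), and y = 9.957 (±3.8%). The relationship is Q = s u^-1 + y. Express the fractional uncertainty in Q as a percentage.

Let p = s·u^-1 = 18.45. δp/p = √((1·δs/s)² + (-1·δu/u)²) = √(0.00723 + 0.00449) = 0.108, so δp = 2.00.
Q = p + y: δQ = √(δp² + δy²) = √(3.99 + 0.143) = 2.03
Q = 28.41, so δQ/Q = 2.03/28.41 = 0.0715.

7.15%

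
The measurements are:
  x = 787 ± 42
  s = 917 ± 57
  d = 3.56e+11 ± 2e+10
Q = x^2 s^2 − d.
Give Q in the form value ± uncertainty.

(1.65 ± 0.876) × 10^11

Let p = x^2·s^2 = 5.21e+11. δp/p = √((2·δx/x)² + (2·δs/s)²) = √(0.0114 + 0.0155) = 0.164, so δp = 8.53e+10.
Q = p − d: δQ = √(δp² + δd²) = √(7.28e+21 + 4e+20) = 8.76e+10
Q = 1.65e+11.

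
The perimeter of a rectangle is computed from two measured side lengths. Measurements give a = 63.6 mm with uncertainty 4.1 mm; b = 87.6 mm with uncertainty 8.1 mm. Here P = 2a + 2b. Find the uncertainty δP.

18.2 mm

Sums and differences: (δP)² = Σ (cᵢ δxᵢ)².
  (2·δa)² = 67.2;  (2·δb)² = 262
δP = √(330) = 18.2 mm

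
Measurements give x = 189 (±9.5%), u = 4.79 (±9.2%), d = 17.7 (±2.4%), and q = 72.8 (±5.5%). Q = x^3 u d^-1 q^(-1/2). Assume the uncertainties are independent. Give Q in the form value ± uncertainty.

Products/powers → add relative errors in quadrature, weighted by exponent:
  (3·δx/x)² = (3×0.0950)² = 0.0812;  (1·δu/u)² = (1×0.0920)² = 0.00846;  (-1·δd/d)² = (-1×0.0240)² = 0.000576;  (−½·δq/q)² = (-0.5×0.0550)² = 0.000756
δQ/Q = √(0.0910) = 0.302
Q = 2.14e+05, so δQ = 0.302 × 2.14e+05 = 64600.

(2.14 ± 0.646) × 10^5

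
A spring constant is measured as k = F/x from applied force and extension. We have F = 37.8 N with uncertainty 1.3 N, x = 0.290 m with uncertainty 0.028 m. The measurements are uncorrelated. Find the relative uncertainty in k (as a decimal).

Each factor contributes (exponent × relative error)² to (δk/k)²:
  (1·δF/F)² = (1×0.0344)² = 0.00118;  (-1·δx/x)² = (-1×0.0966)² = 0.00932
δk/k = √(0.0105) = 0.102

0.102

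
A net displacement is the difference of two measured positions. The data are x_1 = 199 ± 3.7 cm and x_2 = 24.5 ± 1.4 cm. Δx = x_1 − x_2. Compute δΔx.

3.96 cm

Δx is a linear combination, so absolute uncertainties add in quadrature:
  (δx_1)² = 13.7;  (δx_2)² = 1.96
δΔx = √(15.7) = 3.96 cm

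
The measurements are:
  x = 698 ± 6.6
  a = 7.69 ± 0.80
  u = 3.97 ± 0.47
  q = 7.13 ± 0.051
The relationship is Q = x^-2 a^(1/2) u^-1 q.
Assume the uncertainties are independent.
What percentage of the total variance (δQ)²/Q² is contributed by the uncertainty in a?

(δQ/Q)² = (-2·δx/x)² + (½·δa/a)² + (-1·δu/u)² + (1·δq/q)²
  x term: (-2×0.00946)² = 0.000358
  a term: (0.5×0.104)² = 0.00271
  u term: (-1×0.118)² = 0.0140
  q term: (1×0.00715)² = 5.12e-05
Total = 0.0171. Share from a = 0.00271/0.0171 = 0.158.

15.8%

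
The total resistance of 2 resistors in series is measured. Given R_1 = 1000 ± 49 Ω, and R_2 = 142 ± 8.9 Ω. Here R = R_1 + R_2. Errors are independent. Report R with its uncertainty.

Each term contributes (cᵢ δxᵢ)² to (δR)²:
  (δR_1)² = 2400;  (δR_2)² = 79.2
δR = √(2480) = 49.8 Ω
R = 1140 Ω.

1140 ± 49.8 Ω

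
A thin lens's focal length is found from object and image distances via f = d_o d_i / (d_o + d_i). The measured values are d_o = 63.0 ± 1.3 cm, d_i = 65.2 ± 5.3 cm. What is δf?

1.32 cm

∂f/∂d_o = (d_i/(d_o+d_i))² = 0.259;  ∂f/∂d_i = (d_o/(d_o+d_i))² = 0.241
δf = √((∂f/∂d_o · δd_o)² + (∂f/∂d_i · δd_i)²) = √(0.113 + 1.64) = 1.32 cm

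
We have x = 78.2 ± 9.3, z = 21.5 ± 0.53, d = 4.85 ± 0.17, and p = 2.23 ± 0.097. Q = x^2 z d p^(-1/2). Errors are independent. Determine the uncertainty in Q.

Q is a product of powers, so relative uncertainties combine in quadrature:
  (2·δx/x)² = (2×0.119)² = 0.0566;  (1·δz/z)² = (1×0.0247)² = 0.000608;  (1·δd/d)² = (1×0.0351)² = 0.00123;  (−½·δp/p)² = (-0.5×0.0435)² = 0.000473
δQ/Q = √(0.0589) = 0.243
Q = 4.27e+05, so δQ = 0.243 × 4.27e+05 = 1.04e+05.

1.04e+05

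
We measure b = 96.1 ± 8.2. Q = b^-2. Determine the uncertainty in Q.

1.85e-05

Q ∝ b^-2, so δQ/Q = |-2| · δb/b = 2 × 0.0853 = 0.171.
Q = 0.000108, so δQ = 0.171 × 0.000108 = 1.85e-05.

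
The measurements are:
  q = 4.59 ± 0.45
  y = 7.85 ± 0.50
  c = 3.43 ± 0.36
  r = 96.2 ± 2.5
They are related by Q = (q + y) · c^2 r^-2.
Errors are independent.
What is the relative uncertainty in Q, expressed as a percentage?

Let u = q + y = 12.4. δu = √(δq² + δy²) = √(0.203 + 0.250) = 0.673, so δu/u = 0.0541.
Q is then a monomial in u, c, r:
δQ/Q = √((δu/u)² + (2·δc/c)² + (-2·δr/r)²) = √(0.00292 + 0.0441 + 0.00270) = 0.223

22.3%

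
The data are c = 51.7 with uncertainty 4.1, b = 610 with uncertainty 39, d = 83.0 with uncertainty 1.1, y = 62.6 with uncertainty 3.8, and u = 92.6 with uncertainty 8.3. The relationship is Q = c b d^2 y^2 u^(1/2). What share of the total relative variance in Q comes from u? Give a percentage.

(δQ/Q)² = (1·δc/c)² + (1·δb/b)² + (2·δd/d)² + (2·δy/y)² + (½·δu/u)²
  c term: (1×0.0793)² = 0.00629
  b term: (1×0.0639)² = 0.00409
  d term: (2×0.0133)² = 0.000703
  y term: (2×0.0607)² = 0.0147
  u term: (0.5×0.0896)² = 0.00201
Total = 0.0278. Share from u = 0.00201/0.0278 = 0.0722.

7.22%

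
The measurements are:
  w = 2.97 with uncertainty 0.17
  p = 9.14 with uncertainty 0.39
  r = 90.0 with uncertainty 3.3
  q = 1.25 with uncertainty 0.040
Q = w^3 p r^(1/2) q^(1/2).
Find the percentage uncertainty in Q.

Since Q is a product/quotient, work with relative uncertainties:
  (3·δw/w)² = (3×0.0572)² = 0.0295;  (1·δp/p)² = (1×0.0427)² = 0.00182;  (½·δr/r)² = (0.5×0.0367)² = 0.000336;  (½·δq/q)² = (0.5×0.0320)² = 0.000256
δQ/Q = √(0.0319) = 0.179

17.9%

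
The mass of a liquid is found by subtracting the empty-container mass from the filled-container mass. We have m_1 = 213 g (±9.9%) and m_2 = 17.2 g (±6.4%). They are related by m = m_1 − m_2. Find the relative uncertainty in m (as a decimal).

0.108

For a sum/difference, combine absolute errors in quadrature:
  (δm_1)² = 445;  (δm_2)² = 1.21
δm = √(446) = 21.1 g
m = 196 g, so δm/m = 21.1/196 = 0.108.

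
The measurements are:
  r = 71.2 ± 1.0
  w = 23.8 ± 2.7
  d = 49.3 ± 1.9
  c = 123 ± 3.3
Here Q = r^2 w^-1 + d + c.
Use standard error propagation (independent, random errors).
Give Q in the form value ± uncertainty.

Let p = r^2·w^-1 = 213. δp/p = √((2·δr/r)² + (-1·δw/w)²) = √(0.000789 + 0.0129) = 0.117, so δp = 24.9.
Q = p + d + c: δQ = √(δp² + δd² + δc²) = √(620 + 3.61 + 10.9) = 25.2
Q = 385.

385 ± 25.2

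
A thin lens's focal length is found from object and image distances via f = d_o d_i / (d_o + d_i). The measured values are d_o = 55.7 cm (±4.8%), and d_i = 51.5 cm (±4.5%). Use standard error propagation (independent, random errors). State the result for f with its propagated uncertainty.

∂f/∂d_o = (d_i/(d_o+d_i))² = 0.231;  ∂f/∂d_i = (d_o/(d_o+d_i))² = 0.270
δf = √((∂f/∂d_o · δd_o)² + (∂f/∂d_i · δd_i)²) = √(0.381 + 0.391) = 0.879 cm
f = 26.8 cm.

26.8 ± 0.879 cm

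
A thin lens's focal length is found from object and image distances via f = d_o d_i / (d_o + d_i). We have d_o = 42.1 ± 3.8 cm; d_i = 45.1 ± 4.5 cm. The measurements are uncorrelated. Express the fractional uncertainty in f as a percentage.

6.71%

∂f/∂d_o = (d_i/(d_o+d_i))² = 0.267;  ∂f/∂d_i = (d_o/(d_o+d_i))² = 0.233
δf = √((∂f/∂d_o · δd_o)² + (∂f/∂d_i · δd_i)²) = √(1.03 + 1.10) = 1.46 cm
f = 21.8 cm, so δf/f = 1.46/21.8 = 0.0671.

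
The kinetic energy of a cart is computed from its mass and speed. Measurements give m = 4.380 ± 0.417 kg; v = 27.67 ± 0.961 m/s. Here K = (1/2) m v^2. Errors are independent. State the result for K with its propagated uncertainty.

For a monomial K ∝ m, v^2, fractional errors add in quadrature:
  (1·δm/m)² = (1×0.0952)² = 0.00906;  (2·δv/v)² = (2×0.0347)² = 0.00482
δK/K = √(0.0139) = 0.118
K = 1677 J, so δK = 0.118 × 1677 = 198 J.

1677 ± 198 J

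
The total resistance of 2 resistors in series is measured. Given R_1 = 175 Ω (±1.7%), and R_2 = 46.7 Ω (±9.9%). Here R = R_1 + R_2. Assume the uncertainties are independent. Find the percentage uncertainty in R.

2.48%

Each term contributes (cᵢ δxᵢ)² to (δR)²:
  (δR_1)² = 8.85;  (δR_2)² = 21.4
δR = √(30.2) = 5.50 Ω
R = 222 Ω, so δR/R = 5.50/222 = 0.0248.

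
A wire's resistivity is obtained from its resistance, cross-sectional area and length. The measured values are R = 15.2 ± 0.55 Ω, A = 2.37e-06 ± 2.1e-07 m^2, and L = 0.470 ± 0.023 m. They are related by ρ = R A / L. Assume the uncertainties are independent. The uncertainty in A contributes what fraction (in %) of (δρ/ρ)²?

(δρ/ρ)² = (1·δR/R)² + (1·δA/A)² + (-1·δL/L)²
  R term: (1×0.0362)² = 0.00131
  A term: (1×0.0886)² = 0.00785
  L term: (-1×0.0489)² = 0.00239
Total = 0.0116. Share from A = 0.00785/0.0116 = 0.679.

67.9%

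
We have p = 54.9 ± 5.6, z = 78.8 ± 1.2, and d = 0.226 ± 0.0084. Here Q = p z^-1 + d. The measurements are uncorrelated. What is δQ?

Let w = p·z^-1 = 0.697. δw/w = √((1·δp/p)² + (-1·δz/z)²) = √(0.0104 + 0.000232) = 0.103, so δw = 0.0719.
Q = w + d: δQ = √(δw² + δd²) = √(0.00516 + 7.06e-05) = 0.0723

0.0723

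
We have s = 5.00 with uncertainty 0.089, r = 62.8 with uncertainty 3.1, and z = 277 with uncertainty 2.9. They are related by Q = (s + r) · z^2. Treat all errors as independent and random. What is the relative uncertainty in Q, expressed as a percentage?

Let u = s + r = 67.8. δu = √(δs² + δr²) = √(0.00792 + 9.61) = 3.10, so δu/u = 0.0457.
Q is then a monomial in u, z:
δQ/Q = √((δu/u)² + (2·δz/z)²) = √(0.00209 + 0.000438) = 0.0503

5.03%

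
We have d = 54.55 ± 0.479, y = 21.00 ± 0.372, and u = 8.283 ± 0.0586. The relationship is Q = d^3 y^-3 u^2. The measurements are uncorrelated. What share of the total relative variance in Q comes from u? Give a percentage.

(δQ/Q)² = (3·δd/d)² + (-3·δy/y)² + (2·δu/u)²
  d term: (3×0.00878)² = 0.000694
  y term: (-3×0.0177)² = 0.00282
  u term: (2×0.00707)² = 0.000200
Total = 0.00372. Share from u = 0.000200/0.00372 = 0.0538.

5.38%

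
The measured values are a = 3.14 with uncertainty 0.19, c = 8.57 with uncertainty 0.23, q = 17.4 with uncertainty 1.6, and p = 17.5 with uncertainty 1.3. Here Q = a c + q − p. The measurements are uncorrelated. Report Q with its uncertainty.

26.8 ± 2.72

Let w = a·c = 26.9. δw/w = √((1·δa/a)² + (1·δc/c)²) = √(0.00366 + 0.000720) = 0.0662, so δw = 1.78.
Q = w + q − p: δQ = √(δw² + δq² + δp²) = √(3.17 + 2.56 + 1.69) = 2.72
Q = 26.8.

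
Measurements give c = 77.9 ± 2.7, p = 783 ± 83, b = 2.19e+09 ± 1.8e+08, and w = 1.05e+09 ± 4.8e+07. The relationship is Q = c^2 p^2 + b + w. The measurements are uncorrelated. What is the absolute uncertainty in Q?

8.51e+08

Let h = c^2·p^2 = 3.72e+09. δh/h = √((2·δc/c)² + (2·δp/p)²) = √(0.00481 + 0.0449) = 0.223, so δh = 8.3e+08.
Q = h + b + w: δQ = √(δh² + δb² + δw²) = √(6.89e+17 + 3.24e+16 + 2.3e+15) = 8.51e+08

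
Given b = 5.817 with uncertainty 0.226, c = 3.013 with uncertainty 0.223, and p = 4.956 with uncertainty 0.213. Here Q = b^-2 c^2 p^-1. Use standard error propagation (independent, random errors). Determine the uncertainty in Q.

Each factor contributes (exponent × relative error)² to (δQ/Q)²:
  (-2·δb/b)² = (-2×0.0389)² = 0.00604;  (2·δc/c)² = (2×0.0740)² = 0.0219;  (-1·δp/p)² = (-1×0.0430)² = 0.00185
δQ/Q = √(0.0298) = 0.173
Q = 0.05413, so δQ = 0.173 × 0.05413 = 0.00934.

0.00934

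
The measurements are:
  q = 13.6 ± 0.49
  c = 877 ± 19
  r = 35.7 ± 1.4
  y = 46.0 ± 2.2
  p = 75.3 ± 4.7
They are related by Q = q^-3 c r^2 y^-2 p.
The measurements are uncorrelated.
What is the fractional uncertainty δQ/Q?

0.177

Each factor contributes (exponent × relative error)² to (δQ/Q)²:
  (-3·δq/q)² = (-3×0.0360)² = 0.0117;  (1·δc/c)² = (1×0.0217)² = 0.000469;  (2·δr/r)² = (2×0.0392)² = 0.00615;  (-2·δy/y)² = (-2×0.0478)² = 0.00915;  (1·δp/p)² = (1×0.0624)² = 0.00390
δQ/Q = √(0.0313) = 0.177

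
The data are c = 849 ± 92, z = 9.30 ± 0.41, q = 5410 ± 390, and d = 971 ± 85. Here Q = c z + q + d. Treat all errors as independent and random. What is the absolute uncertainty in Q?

1010

Let p = c·z = 7900. δp/p = √((1·δc/c)² + (1·δz/z)²) = √(0.0117 + 0.00194) = 0.117, so δp = 924.
Q = p + q + d: δQ = √(δp² + δq² + δd²) = √(8.53e+05 + 1.52e+05 + 7220) = 1010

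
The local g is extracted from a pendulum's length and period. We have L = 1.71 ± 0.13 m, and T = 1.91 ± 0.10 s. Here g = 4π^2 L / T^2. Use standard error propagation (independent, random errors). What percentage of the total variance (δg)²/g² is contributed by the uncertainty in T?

(δg/g)² = (1·δL/L)² + (-2·δT/T)²
  L term: (1×0.0760)² = 0.00578
  T term: (-2×0.0524)² = 0.0110
Total = 0.0167. Share from T = 0.0110/0.0167 = 0.655.

65.5%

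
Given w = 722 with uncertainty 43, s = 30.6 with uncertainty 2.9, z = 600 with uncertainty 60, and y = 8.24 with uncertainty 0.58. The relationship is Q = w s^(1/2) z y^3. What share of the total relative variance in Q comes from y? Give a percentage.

(δQ/Q)² = (1·δw/w)² + (½·δs/s)² + (1·δz/z)² + (3·δy/y)²
  w term: (1×0.0596)² = 0.00355
  s term: (0.5×0.0948)² = 0.00225
  z term: (1×0.100)² = 0.0100
  y term: (3×0.0704)² = 0.0446
Total = 0.0604. Share from y = 0.0446/0.0604 = 0.738.

73.8%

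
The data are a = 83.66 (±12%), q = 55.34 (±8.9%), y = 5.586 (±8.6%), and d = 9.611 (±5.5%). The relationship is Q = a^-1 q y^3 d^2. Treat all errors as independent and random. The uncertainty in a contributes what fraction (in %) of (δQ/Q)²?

14.3%

(δQ/Q)² = (-1·δa/a)² + (1·δq/q)² + (3·δy/y)² + (2·δd/d)²
  a term: (-1×0.120)² = 0.0144
  q term: (1×0.0890)² = 0.00792
  y term: (3×0.0860)² = 0.0666
  d term: (2×0.0550)² = 0.0121
Total = 0.101. Share from a = 0.0144/0.101 = 0.143.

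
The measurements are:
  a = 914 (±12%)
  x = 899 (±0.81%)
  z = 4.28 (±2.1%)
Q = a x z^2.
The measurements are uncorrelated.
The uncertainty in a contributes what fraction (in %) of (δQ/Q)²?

(δQ/Q)² = (1·δa/a)² + (1·δx/x)² + (2·δz/z)²
  a term: (1×0.120)² = 0.0144
  x term: (1×0.00810)² = 6.56e-05
  z term: (2×0.0210)² = 0.00176
Total = 0.0162. Share from a = 0.0144/0.0162 = 0.887.

88.7%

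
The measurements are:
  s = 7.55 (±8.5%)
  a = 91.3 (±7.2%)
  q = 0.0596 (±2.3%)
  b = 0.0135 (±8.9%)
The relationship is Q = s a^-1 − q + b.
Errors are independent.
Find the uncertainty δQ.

Let p = s·a^-1 = 0.0827. δp/p = √((1·δs/s)² + (-1·δa/a)²) = √(0.00723 + 0.00518) = 0.111, so δp = 0.00921.
Q = p − q + b: δQ = √(δp² + δq² + δb²) = √(8.49e-05 + 1.88e-06 + 1.44e-06) = 0.00939

0.00939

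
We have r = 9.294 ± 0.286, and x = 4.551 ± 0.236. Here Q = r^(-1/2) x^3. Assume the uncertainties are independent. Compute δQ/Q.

0.156

Q is a product of powers, so relative uncertainties combine in quadrature:
  (−½·δr/r)² = (-0.5×0.0308)² = 0.000237;  (3·δx/x)² = (3×0.0519)² = 0.0242
δQ/Q = √(0.0244) = 0.156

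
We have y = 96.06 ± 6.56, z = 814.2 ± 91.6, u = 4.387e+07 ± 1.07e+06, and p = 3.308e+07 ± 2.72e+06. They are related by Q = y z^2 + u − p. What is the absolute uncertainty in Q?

1.53e+07

Let w = y·z^2 = 6.368e+07. δw/w = √((1·δy/y)² + (2·δz/z)²) = √(0.00466 + 0.0506) = 0.235, so δw = 1.5e+07.
Q = w + u − p: δQ = √(δw² + δu² + δp²) = √(2.24e+14 + 1.14e+12 + 7.4e+12) = 1.53e+07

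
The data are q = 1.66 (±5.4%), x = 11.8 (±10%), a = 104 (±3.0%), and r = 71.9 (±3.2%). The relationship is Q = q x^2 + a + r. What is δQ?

Let p = q·x^2 = 231. δp/p = √((1·δq/q)² + (2·δx/x)²) = √(0.00292 + 0.0400) = 0.207, so δp = 47.9.
Q = p + a + r: δQ = √(δp² + δa² + δr²) = √(2290 + 9.73 + 5.29) = 48.0

48.0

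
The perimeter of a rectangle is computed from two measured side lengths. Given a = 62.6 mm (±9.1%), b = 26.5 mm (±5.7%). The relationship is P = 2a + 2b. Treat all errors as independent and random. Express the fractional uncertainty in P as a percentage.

6.61%

Sums and differences: (δP)² = Σ (cᵢ δxᵢ)².
  (2·δa)² = 130;  (2·δb)² = 9.13
δP = √(139) = 11.8 mm
P = 178 mm, so δP/P = 11.8/178 = 0.0661.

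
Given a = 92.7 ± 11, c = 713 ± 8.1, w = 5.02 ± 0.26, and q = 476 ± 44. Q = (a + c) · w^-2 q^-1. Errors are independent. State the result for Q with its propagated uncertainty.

Let u = a + c = 806. δu = √(δa² + δc²) = √(121 + 65.6) = 13.7, so δu/u = 0.0170.
Q is then a monomial in u, w, q:
δQ/Q = √((δu/u)² + (-2·δw/w)² + (-1·δq/q)²) = √(0.000287 + 0.0107 + 0.00854) = 0.140
Q = 0.0672, so δQ = 0.140 × 0.0672 = 0.00939.

0.0672 ± 0.00939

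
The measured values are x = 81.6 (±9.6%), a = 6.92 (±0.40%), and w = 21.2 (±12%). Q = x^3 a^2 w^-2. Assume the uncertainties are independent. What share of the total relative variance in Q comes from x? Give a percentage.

59.0%

(δQ/Q)² = (3·δx/x)² + (2·δa/a)² + (-2·δw/w)²
  x term: (3×0.0960)² = 0.0829
  a term: (2×0.00400)² = 6.4e-05
  w term: (-2×0.120)² = 0.0576
Total = 0.141. Share from x = 0.0829/0.141 = 0.590.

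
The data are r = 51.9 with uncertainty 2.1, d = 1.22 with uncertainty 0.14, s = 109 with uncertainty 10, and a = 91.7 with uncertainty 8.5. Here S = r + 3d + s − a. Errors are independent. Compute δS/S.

0.183

For a sum/difference, combine absolute errors in quadrature:
  (δr)² = 4.41;  (3·δd)² = 0.176;  (δs)² = 100;  (δa)² = 72.2
δS = √(177) = 13.3
S = 72.9, so δS/S = 13.3/72.9 = 0.183.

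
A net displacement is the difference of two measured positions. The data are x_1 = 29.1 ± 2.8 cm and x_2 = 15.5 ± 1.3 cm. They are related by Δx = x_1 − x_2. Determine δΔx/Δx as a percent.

22.7%

Δx is a linear combination, so absolute uncertainties add in quadrature:
  (δx_1)² = 7.84;  (δx_2)² = 1.69
δΔx = √(9.53) = 3.09 cm
Δx = 13.6 cm, so δΔx/Δx = 3.09/13.6 = 0.227.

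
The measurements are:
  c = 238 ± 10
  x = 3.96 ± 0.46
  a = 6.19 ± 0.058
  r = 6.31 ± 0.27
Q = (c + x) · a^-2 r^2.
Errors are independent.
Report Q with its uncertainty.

Let u = c + x = 242. δu = √(δc² + δx²) = √(100 + 0.212) = 10.0, so δu/u = 0.0414.
Q is then a monomial in u, a, r:
δQ/Q = √((δu/u)² + (-2·δa/a)² + (2·δr/r)²) = √(0.00171 + 0.000351 + 0.00732) = 0.0969
Q = 251, so δQ = 0.0969 × 251 = 24.4.

251 ± 24.4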